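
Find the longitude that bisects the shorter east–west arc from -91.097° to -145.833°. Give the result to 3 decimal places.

Signed shortest Δλ from -91.097° to -145.833° is -54.736°.
Midpoint longitude = -91.097° + (-54.736°)/2 = -91.097° − 27.368° = -118.465°.

-118.465°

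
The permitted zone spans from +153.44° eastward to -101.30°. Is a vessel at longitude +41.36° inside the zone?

No

Band width going east from +153.44° to -101.30°: ((-101.30 − 153.44) mod 360) = 105.26°.
Offset of +41.36° east of the west edge: ((41.36 − 153.44) mod 360) = 247.92°.
247.92° > 105.26° ⇒ outside.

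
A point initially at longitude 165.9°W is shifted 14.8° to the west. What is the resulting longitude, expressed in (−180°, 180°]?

179.3°E

Start at -165.9°; shift −14.8° → -180.7°.
-180.7° lies outside (−180°, 180°]; add 360° → +179.3°.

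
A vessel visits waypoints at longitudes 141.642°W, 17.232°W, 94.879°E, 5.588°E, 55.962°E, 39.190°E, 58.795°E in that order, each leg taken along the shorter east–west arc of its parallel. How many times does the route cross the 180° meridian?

0

Leg 1: -141.642° → -17.232°, shortest Δλ = 124.41° (east) — does not cross 180°.
Leg 2: -17.232° → +94.879°, shortest Δλ = 112.111° (east) — does not cross 180°.
Leg 3: +94.879° → +5.588°, shortest Δλ = -89.291° (west) — does not cross 180°.
Leg 4: +5.588° → +55.962°, shortest Δλ = 50.374° (east) — does not cross 180°.
Leg 5: +55.962° → +39.190°, shortest Δλ = -16.772° (west) — does not cross 180°.
Leg 6: +39.190° → +58.795°, shortest Δλ = 19.605° (east) — does not cross 180°.
Total crossings: 0.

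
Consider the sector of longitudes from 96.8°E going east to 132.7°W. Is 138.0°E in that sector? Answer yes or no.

Yes

Band width going east from +96.8° to -132.7°: ((-132.7 − 96.8) mod 360) = 130.5°.
Offset of +138.0° east of the west edge: ((138.0 − 96.8) mod 360) = 41.2°.
41.2° ≤ 130.5° ⇒ inside.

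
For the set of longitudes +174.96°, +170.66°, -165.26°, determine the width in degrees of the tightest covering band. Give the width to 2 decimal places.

Sort the longitudes: -165.26°, +170.66°, +174.96°.
Eastward gaps between consecutive values (wrapping around): 335.92°, 4.30°, 19.78°.
Largest gap = 335.92° ⇒ minimal covering band is its complement: 360° − 335.92° = 24.08°.
Band runs from +170.66° eastward to -165.26°, crossing the antimeridian.

24.08°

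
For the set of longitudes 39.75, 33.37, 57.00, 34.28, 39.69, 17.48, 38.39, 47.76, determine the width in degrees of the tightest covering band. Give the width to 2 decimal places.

Sort the longitudes: +17.48°, +33.37°, +34.28°, +38.39°, +39.69°, +39.75°, +47.76°, +57.00°.
Eastward gaps between consecutive values (wrapping around): 15.89°, 0.91°, 4.11°, 1.30°, 0.06°, 8.01°, 9.24°, 320.48°.
Largest gap = 320.48° ⇒ minimal covering band is its complement: 360° − 320.48° = 39.52°.
Band runs from +17.48° eastward to +57.00°.

39.52°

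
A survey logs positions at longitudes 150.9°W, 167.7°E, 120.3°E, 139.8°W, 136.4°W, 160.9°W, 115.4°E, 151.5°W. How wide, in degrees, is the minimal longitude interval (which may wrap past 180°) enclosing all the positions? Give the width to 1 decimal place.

Sort the longitudes: -160.9°, -151.5°, -150.9°, -139.8°, -136.4°, +115.4°, +120.3°, +167.7°.
Eastward gaps between consecutive values (wrapping around): 9.4°, 0.6°, 11.1°, 3.4°, 251.8°, 4.9°, 47.4°, 31.4°.
Largest gap = 251.8° ⇒ minimal covering band is its complement: 360° − 251.8° = 108.2°.
Band runs from +115.4° eastward to -136.4°, crossing the antimeridian.

108.2°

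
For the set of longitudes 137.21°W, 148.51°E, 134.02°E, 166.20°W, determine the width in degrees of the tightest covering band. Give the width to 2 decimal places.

Sort the longitudes: -166.20°, -137.21°, +134.02°, +148.51°.
Eastward gaps between consecutive values (wrapping around): 28.99°, 271.23°, 14.49°, 45.29°.
Largest gap = 271.23° ⇒ minimal covering band is its complement: 360° − 271.23° = 88.77°.
Band runs from +134.02° eastward to -137.21°, crossing the antimeridian.

88.77°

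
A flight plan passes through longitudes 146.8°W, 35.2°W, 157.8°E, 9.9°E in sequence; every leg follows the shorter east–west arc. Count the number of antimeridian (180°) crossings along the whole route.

Leg 1: -146.8° → -35.2°, shortest Δλ = 111.6° (east) — does not cross 180°.
Leg 2: -35.2° → +157.8°, shortest Δλ = -167.0° (west) — crosses 180°.
Leg 3: +157.8° → +9.9°, shortest Δλ = -147.9° (west) — does not cross 180°.
Total crossings: 1.

1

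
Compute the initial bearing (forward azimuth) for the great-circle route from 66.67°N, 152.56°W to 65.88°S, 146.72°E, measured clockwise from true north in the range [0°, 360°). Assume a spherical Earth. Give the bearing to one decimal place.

Δλ = 146.72 − -152.56 = 299.28°; wrapped into (−180°, 180°]: -60.72°.
θ = atan2( sin Δλ · cos φ₂ , cos φ₁ · sin φ₂ − sin φ₁ · cos φ₂ · cos Δλ )
  = atan2(-0.35644, -0.54497) = -146.813° → normalised to [0°, 360°): 213.187°.

213.2°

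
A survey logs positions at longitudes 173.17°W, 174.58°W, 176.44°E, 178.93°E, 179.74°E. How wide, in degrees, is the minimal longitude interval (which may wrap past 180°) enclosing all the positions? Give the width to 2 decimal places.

Sort the longitudes: -174.58°, -173.17°, +176.44°, +178.93°, +179.74°.
Eastward gaps between consecutive values (wrapping around): 1.41°, 349.61°, 2.49°, 0.81°, 5.68°.
Largest gap = 349.61° ⇒ minimal covering band is its complement: 360° − 349.61° = 10.39°.
Band runs from +176.44° eastward to -173.17°, crossing the antimeridian.

10.39°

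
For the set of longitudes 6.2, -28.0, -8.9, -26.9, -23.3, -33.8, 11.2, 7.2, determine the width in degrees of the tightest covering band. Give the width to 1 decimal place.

Sort the longitudes: -33.8°, -28.0°, -26.9°, -23.3°, -8.9°, +6.2°, +7.2°, +11.2°.
Eastward gaps between consecutive values (wrapping around): 5.8°, 1.1°, 3.6°, 14.4°, 15.1°, 1.0°, 4.0°, 315.0°.
Largest gap = 315.0° ⇒ minimal covering band is its complement: 360° − 315.0° = 45.0°.
Band runs from -33.8° eastward to +11.2°.

45.0°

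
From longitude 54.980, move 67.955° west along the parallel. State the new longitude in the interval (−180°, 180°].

-12.975°

Start at +54.980°; shift −67.955° → -12.975°.
-12.975° already lies in (−180°, 180°].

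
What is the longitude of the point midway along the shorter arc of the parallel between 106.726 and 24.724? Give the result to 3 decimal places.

+65.725°

Signed shortest Δλ from +106.726° to +24.724° is -82.002°.
Midpoint longitude = +106.726° + (-82.002°)/2 = +106.726° − 41.001° = +65.725°.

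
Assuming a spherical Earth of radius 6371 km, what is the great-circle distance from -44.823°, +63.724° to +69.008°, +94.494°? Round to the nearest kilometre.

12909 km

Δλ = 94.494 − 63.724 = 30.770°.
Δφ = 69.008 − -44.823 = 113.831°.
a = sin²(Δφ/2) + cos φ₁ · cos φ₂ · sin²(Δλ/2) = 0.719905.
c = 2·atan2(√a, √(1−a)) = 2.02618 rad → d = 6371·c ≈ 12908.81 km.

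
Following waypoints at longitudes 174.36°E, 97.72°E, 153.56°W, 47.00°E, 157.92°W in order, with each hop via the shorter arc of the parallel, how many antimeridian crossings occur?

3

Leg 1: +174.36° → +97.72°, shortest Δλ = -76.64° (west) — does not cross 180°.
Leg 2: +97.72° → -153.56°, shortest Δλ = 108.72° (east) — crosses 180°.
Leg 3: -153.56° → +47.00°, shortest Δλ = -159.44° (west) — crosses 180°.
Leg 4: +47.00° → -157.92°, shortest Δλ = 155.08° (east) — crosses 180°.
Total crossings: 3.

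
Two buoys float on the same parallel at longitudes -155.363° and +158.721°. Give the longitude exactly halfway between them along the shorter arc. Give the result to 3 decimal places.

-178.321°

Signed shortest Δλ from -155.363° to +158.721° is -45.916°.
Midpoint longitude = -155.363° + (-45.916°)/2 = -155.363° − 22.958° = -178.321°.
(The naïve average (-155.363 + +158.721)/2 = 1.679° is on the wrong side of the globe.)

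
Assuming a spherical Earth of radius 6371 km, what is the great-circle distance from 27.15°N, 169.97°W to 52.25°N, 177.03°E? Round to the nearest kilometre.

Δλ = 177.03 − -169.97 = 347.00°; wrapped into (−180°, 180°]: -13.00°.
Δφ = 52.25 − 27.15 = 25.10°.
a = sin²(Δφ/2) + cos φ₁ · cos φ₂ · sin²(Δλ/2) = 0.054197.
c = 2·atan2(√a, √(1−a)) = 0.46992 rad → d = 6371·c ≈ 2993.83 km.

2994 km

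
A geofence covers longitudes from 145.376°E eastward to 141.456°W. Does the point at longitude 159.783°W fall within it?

Band width going east from +145.376° to -141.456°: ((-141.456 − 145.376) mod 360) = 73.168°.
Offset of -159.783° east of the west edge: ((-159.783 − 145.376) mod 360) = 54.841°.
54.841° ≤ 73.168° ⇒ inside.

Yes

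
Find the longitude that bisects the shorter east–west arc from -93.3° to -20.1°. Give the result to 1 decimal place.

-56.7°

Signed shortest Δλ from -93.3° to -20.1° is +73.2°.
Midpoint longitude = -93.3° + (+73.2°)/2 = -93.3° + 36.6° = -56.7°.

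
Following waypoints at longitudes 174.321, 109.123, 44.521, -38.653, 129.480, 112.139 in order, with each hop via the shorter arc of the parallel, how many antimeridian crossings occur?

0

Leg 1: +174.321° → +109.123°, shortest Δλ = -65.198° (west) — does not cross 180°.
Leg 2: +109.123° → +44.521°, shortest Δλ = -64.602° (west) — does not cross 180°.
Leg 3: +44.521° → -38.653°, shortest Δλ = -83.174° (west) — does not cross 180°.
Leg 4: -38.653° → +129.480°, shortest Δλ = 168.133° (east) — does not cross 180°.
Leg 5: +129.480° → +112.139°, shortest Δλ = -17.341° (west) — does not cross 180°.
Total crossings: 0.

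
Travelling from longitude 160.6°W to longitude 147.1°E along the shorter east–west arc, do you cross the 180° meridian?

Naïve |147.1 − -160.6| = 307.7° > 180°, so the shorter arc goes the other way round — across 180°.
Signed shortest Δλ = ((147.1 − -160.6 + 180) mod 360) − 180 = -52.3°.
Going west by 52.3° from -160.6° passes through 180° before reaching +147.1°.

Yes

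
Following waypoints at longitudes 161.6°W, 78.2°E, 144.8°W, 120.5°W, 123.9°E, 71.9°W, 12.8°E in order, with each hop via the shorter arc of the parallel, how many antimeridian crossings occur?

Leg 1: -161.6° → +78.2°, shortest Δλ = -120.2° (west) — crosses 180°.
Leg 2: +78.2° → -144.8°, shortest Δλ = 137.0° (east) — crosses 180°.
Leg 3: -144.8° → -120.5°, shortest Δλ = 24.3° (east) — does not cross 180°.
Leg 4: -120.5° → +123.9°, shortest Δλ = -115.6° (west) — crosses 180°.
Leg 5: +123.9° → -71.9°, shortest Δλ = 164.2° (east) — crosses 180°.
Leg 6: -71.9° → +12.8°, shortest Δλ = 84.7° (east) — does not cross 180°.
Total crossings: 4.

4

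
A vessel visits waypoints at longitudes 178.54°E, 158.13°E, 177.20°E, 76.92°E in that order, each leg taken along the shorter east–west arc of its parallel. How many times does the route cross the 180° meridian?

0

Leg 1: +178.54° → +158.13°, shortest Δλ = -20.41° (west) — does not cross 180°.
Leg 2: +158.13° → +177.20°, shortest Δλ = 19.07° (east) — does not cross 180°.
Leg 3: +177.20° → +76.92°, shortest Δλ = -100.28° (west) — does not cross 180°.
Total crossings: 0.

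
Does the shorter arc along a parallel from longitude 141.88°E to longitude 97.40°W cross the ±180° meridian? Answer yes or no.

Naïve |-97.40 − 141.88| = 239.28° > 180°, so the shorter arc goes the other way round — across 180°.
Signed shortest Δλ = ((-97.40 − 141.88 + 180) mod 360) − 180 = 120.72°.
Going east by 120.72° from +141.88° passes through 180° before reaching -97.40°.

Yes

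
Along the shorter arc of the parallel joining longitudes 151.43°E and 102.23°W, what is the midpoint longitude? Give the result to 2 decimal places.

Signed shortest Δλ from +151.43° to -102.23° is +106.34°.
Midpoint longitude = +151.43° + (+106.34°)/2 = +151.43° + 53.17° = +204.60°.
Normalise into (−180°, 180°]: -155.40°.
(The naïve average (+151.43 + -102.23)/2 = 24.6° is on the wrong side of the globe.)

155.40°W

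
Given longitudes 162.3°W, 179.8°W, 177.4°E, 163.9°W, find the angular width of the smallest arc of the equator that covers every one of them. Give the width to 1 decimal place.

20.3°

Sort the longitudes: -179.8°, -163.9°, -162.3°, +177.4°.
Eastward gaps between consecutive values (wrapping around): 15.9°, 1.6°, 339.7°, 2.8°.
Largest gap = 339.7° ⇒ minimal covering band is its complement: 360° − 339.7° = 20.3°.
Band runs from +177.4° eastward to -162.3°, crossing the antimeridian.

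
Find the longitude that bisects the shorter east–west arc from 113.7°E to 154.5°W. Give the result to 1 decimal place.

Signed shortest Δλ from +113.7° to -154.5° is +91.8°.
Midpoint longitude = +113.7° + (+91.8°)/2 = +113.7° + 45.9° = +159.6°.
(The naïve average (+113.7 + -154.5)/2 = -20.4° is on the wrong side of the globe.)

159.6°E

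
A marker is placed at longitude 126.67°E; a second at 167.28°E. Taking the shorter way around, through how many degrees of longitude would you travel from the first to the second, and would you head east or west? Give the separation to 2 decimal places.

Raw difference: 167.28 − 126.67 = 40.61°.
Normalise into (−180°, 180°]: 40.61° stays 40.61°.
Positive ⇒ the second point lies to the east; separation 40.61°.

40.61° east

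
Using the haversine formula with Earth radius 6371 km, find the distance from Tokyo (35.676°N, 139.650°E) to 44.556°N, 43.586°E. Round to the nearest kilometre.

7743 km

Δλ = 43.586 − 139.650 = -96.064°.
Δφ = 44.556 − 35.676 = 8.880°.
a = sin²(Δφ/2) + cos φ₁ · cos φ₂ · sin²(Δλ/2) = 0.325985.
c = 2·atan2(√a, √(1−a)) = 1.21533 rad → d = 6371·c ≈ 7742.85 km.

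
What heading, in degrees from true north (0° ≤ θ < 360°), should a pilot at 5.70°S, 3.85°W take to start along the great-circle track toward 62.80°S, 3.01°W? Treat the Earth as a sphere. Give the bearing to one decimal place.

179.5°

Δλ = -3.01 − -3.85 = 0.84°.
θ = atan2( sin Δλ · cos φ₂ , cos φ₁ · sin φ₂ − sin φ₁ · cos φ₂ · cos Δλ )
  = atan2(0.00670, -0.83962) = 179.543° → normalised to [0°, 360°): 179.543°.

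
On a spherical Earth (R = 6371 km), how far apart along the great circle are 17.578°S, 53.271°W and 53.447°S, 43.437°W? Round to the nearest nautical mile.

Δλ = -43.437 − -53.271 = 9.834°.
Δφ = -53.447 − -17.578 = -35.869°.
a = sin²(Δφ/2) + cos φ₁ · cos φ₂ · sin²(Δλ/2) = 0.098992.
c = 2·atan2(√a, √(1−a)) = 0.64013 rad → d = 6371·c ≈ 4078.28 km ≈ 2202.10 nmi.

2202 nmi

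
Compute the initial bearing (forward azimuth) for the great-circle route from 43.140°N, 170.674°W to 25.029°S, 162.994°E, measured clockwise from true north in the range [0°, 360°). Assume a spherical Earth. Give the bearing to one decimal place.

Δλ = 162.994 − -170.674 = 333.668°; wrapped into (−180°, 180°]: -26.332°.
θ = atan2( sin Δλ · cos φ₂ , cos φ₁ · sin φ₂ − sin φ₁ · cos φ₂ · cos Δλ )
  = atan2(-0.40192, -0.86400) = -155.053° → normalised to [0°, 360°): 204.947°.

204.9°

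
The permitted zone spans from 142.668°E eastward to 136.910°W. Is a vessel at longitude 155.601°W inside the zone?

Yes

Band width going east from +142.668° to -136.910°: ((-136.910 − 142.668) mod 360) = 80.422°.
Offset of -155.601° east of the west edge: ((-155.601 − 142.668) mod 360) = 61.731°.
61.731° ≤ 80.422° ⇒ inside.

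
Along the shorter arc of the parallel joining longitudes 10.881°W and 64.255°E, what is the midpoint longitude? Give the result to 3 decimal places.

26.687°E

Signed shortest Δλ from -10.881° to +64.255° is +75.136°.
Midpoint longitude = -10.881° + (+75.136°)/2 = -10.881° + 37.568° = +26.687°.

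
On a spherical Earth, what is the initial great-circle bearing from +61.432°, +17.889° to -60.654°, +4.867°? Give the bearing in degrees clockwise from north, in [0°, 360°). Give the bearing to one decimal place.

Δλ = 4.867 − 17.889 = -13.022°.
θ = atan2( sin Δλ · cos φ₂ , cos φ₁ · sin φ₂ − sin φ₁ · cos φ₂ · cos Δλ )
  = atan2(-0.11043, -0.83618) = -172.477° → normalised to [0°, 360°): 187.523°.

187.5°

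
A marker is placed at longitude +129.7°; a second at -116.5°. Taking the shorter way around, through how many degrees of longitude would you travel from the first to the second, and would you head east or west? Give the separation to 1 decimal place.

Raw difference: -116.5 − 129.7 = -246.2°.
Normalise into (−180°, 180°]: -246.2° + 360° = 113.8°.
Positive ⇒ the second point lies to the east; separation 113.8°.

113.8° east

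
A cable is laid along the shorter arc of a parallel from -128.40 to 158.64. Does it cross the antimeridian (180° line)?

Yes

Naïve |158.64 − -128.40| = 287.04° > 180°, so the shorter arc goes the other way round — across 180°.
Signed shortest Δλ = ((158.64 − -128.40 + 180) mod 360) − 180 = -72.96°.
Going west by 72.96° from -128.40° passes through 180° before reaching +158.64°.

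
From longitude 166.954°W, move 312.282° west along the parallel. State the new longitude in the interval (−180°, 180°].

119.236°W

Start at -166.954°; shift −312.282° → -479.236°.
-479.236° lies outside (−180°, 180°]; add 360° → -119.236°.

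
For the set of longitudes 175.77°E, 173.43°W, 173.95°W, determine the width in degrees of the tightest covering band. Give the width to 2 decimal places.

10.80°

Sort the longitudes: -173.95°, -173.43°, +175.77°.
Eastward gaps between consecutive values (wrapping around): 0.52°, 349.20°, 10.28°.
Largest gap = 349.20° ⇒ minimal covering band is its complement: 360° − 349.20° = 10.80°.
Band runs from +175.77° eastward to -173.43°, crossing the antimeridian.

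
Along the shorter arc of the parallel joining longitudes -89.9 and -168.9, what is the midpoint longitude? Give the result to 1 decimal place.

Signed shortest Δλ from -89.9° to -168.9° is -79.0°.
Midpoint longitude = -89.9° + (-79.0°)/2 = -89.9° − 39.5° = -129.4°.

-129.4°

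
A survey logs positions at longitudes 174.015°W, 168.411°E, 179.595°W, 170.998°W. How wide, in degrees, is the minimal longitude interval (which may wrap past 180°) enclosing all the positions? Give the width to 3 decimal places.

Sort the longitudes: -179.595°, -174.015°, -170.998°, +168.411°.
Eastward gaps between consecutive values (wrapping around): 5.580°, 3.017°, 339.409°, 11.994°.
Largest gap = 339.409° ⇒ minimal covering band is its complement: 360° − 339.409° = 20.591°.
Band runs from +168.411° eastward to -170.998°, crossing the antimeridian.

20.591°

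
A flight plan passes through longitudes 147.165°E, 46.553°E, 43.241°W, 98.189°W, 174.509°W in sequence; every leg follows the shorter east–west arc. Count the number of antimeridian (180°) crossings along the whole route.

0

Leg 1: +147.165° → +46.553°, shortest Δλ = -100.612° (west) — does not cross 180°.
Leg 2: +46.553° → -43.241°, shortest Δλ = -89.794° (west) — does not cross 180°.
Leg 3: -43.241° → -98.189°, shortest Δλ = -54.948° (west) — does not cross 180°.
Leg 4: -98.189° → -174.509°, shortest Δλ = -76.32° (west) — does not cross 180°.
Total crossings: 0.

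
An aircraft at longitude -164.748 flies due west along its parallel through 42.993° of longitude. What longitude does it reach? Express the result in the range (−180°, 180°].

Start at -164.748°; shift −42.993° → -207.741°.
-207.741° lies outside (−180°, 180°]; add 360° → +152.259°.

+152.259°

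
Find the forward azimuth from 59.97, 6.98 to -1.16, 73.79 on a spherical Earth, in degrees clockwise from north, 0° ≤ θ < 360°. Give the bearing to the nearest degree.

111°

Δλ = 73.79 − 6.98 = 66.81°.
θ = atan2( sin Δλ · cos φ₂ , cos φ₁ · sin φ₂ − sin φ₁ · cos φ₂ · cos Δλ )
  = atan2(0.91902, -0.35098) = 110.902° → normalised to [0°, 360°): 110.902°.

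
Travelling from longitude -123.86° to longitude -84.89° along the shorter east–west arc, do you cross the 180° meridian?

Signed shortest Δλ = ((-84.89 − -123.86 + 180) mod 360) − 180 = 38.97°.
Going east by 38.97° from -123.86° reaches -84.89° without touching 180°.

No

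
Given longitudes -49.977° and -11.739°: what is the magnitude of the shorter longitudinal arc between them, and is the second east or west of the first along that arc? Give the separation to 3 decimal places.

38.238° east

Raw difference: -11.739 − -49.977 = 38.238°.
Normalise into (−180°, 180°]: 38.238° stays 38.238°.
Positive ⇒ the second point lies to the east; separation 38.238°.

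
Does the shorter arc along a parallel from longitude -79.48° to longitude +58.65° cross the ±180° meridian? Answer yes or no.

No

Signed shortest Δλ = ((58.65 − -79.48 + 180) mod 360) − 180 = 138.13°.
Going east by 138.13° from -79.48° reaches +58.65° without touching 180°.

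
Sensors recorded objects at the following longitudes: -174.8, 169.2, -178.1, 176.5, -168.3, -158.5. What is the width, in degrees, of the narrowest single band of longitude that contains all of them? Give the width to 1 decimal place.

Sort the longitudes: -178.1°, -174.8°, -168.3°, -158.5°, +169.2°, +176.5°.
Eastward gaps between consecutive values (wrapping around): 3.3°, 6.5°, 9.8°, 327.7°, 7.3°, 5.4°.
Largest gap = 327.7° ⇒ minimal covering band is its complement: 360° − 327.7° = 32.3°.
Band runs from +169.2° eastward to -158.5°, crossing the antimeridian.

32.3°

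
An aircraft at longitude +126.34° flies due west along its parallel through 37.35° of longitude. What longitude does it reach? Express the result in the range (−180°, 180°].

Start at +126.34°; shift −37.35° → +88.99°.
+88.99° already lies in (−180°, 180°].

+88.99°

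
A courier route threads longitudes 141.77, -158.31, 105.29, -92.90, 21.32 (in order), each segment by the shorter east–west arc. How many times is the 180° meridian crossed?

Leg 1: +141.77° → -158.31°, shortest Δλ = 59.92° (east) — crosses 180°.
Leg 2: -158.31° → +105.29°, shortest Δλ = -96.4° (west) — crosses 180°.
Leg 3: +105.29° → -92.90°, shortest Δλ = 161.81° (east) — crosses 180°.
Leg 4: -92.90° → +21.32°, shortest Δλ = 114.22° (east) — does not cross 180°.
Total crossings: 3.

3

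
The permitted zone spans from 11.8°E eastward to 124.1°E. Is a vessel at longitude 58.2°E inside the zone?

Band width going east from +11.8° to +124.1°: ((124.1 − 11.8) mod 360) = 112.3°.
Offset of +58.2° east of the west edge: ((58.2 − 11.8) mod 360) = 46.4°.
46.4° ≤ 112.3° ⇒ inside.

Yes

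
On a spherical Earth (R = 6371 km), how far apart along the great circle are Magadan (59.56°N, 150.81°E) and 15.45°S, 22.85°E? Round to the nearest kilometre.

13567 km

Δλ = 22.85 − 150.81 = -127.96°.
Δφ = -15.45 − 59.56 = -75.01°.
a = sin²(Δφ/2) + cos φ₁ · cos φ₂ · sin²(Δλ/2) = 0.765026.
c = 2·atan2(√a, √(1−a)) = 2.12946 rad → d = 6371·c ≈ 13566.79 km.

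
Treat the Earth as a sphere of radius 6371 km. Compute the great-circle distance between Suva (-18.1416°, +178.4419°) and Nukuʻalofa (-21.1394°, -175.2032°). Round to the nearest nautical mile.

402 nmi

Δλ = -175.2032 − 178.4419 = -353.6451°; wrapped into (−180°, 180°]: 6.3549°.
Δφ = -21.1394 − -18.1416 = -2.9978°.
a = sin²(Δφ/2) + cos φ₁ · cos φ₂ · sin²(Δλ/2) = 0.003407.
c = 2·atan2(√a, √(1−a)) = 0.11681 rad → d = 6371·c ≈ 744.21 km ≈ 401.84 nmi.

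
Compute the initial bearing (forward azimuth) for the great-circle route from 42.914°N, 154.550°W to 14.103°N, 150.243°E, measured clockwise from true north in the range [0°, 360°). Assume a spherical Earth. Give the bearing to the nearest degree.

256°

Δλ = 150.243 − -154.550 = 304.793°; wrapped into (−180°, 180°]: -55.207°.
θ = atan2( sin Δλ · cos φ₂ , cos φ₁ · sin φ₂ − sin φ₁ · cos φ₂ · cos Δλ )
  = atan2(-0.79647, -0.19836) = -103.985° → normalised to [0°, 360°): 256.015°.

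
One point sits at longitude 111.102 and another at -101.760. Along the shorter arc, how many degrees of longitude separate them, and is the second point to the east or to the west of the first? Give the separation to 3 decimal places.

Raw difference: -101.760 − 111.102 = -212.862°.
Normalise into (−180°, 180°]: -212.862° + 360° = 147.138°.
Positive ⇒ the second point lies to the east; separation 147.138°.

147.138° east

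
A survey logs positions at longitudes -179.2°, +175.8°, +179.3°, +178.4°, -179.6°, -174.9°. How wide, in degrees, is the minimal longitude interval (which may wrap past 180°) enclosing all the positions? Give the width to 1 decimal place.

Sort the longitudes: -179.6°, -179.2°, -174.9°, +175.8°, +178.4°, +179.3°.
Eastward gaps between consecutive values (wrapping around): 0.4°, 4.3°, 350.7°, 2.6°, 0.9°, 1.1°.
Largest gap = 350.7° ⇒ minimal covering band is its complement: 360° − 350.7° = 9.3°.
Band runs from +175.8° eastward to -174.9°, crossing the antimeridian.

9.3°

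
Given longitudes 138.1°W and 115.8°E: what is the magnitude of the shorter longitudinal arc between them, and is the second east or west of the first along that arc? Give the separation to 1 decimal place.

Raw difference: 115.8 − -138.1 = 253.9°.
Normalise into (−180°, 180°]: 253.9° − 360° = -106.1°.
Negative ⇒ the second point lies to the west; separation 106.1°.

106.1° west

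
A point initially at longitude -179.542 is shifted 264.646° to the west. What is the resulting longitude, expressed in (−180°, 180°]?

-84.188°

Start at -179.542°; shift −264.646° → -444.188°.
-444.188° lies outside (−180°, 180°]; add 360° → -84.188°.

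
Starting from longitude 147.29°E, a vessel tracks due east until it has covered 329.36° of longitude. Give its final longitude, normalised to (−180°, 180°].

116.65°E

Start at +147.29°; shift +329.36° → +476.65°.
+476.65° lies outside (−180°, 180°]; subtract 360° → +116.65°.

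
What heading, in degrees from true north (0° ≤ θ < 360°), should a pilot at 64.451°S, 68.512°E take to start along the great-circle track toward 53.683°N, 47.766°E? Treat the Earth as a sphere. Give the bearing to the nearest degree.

Δλ = 47.766 − 68.512 = -20.746°.
θ = atan2( sin Δλ · cos φ₂ , cos φ₁ · sin φ₂ − sin φ₁ · cos φ₂ · cos Δλ )
  = atan2(-0.20979, 0.84720) = -13.908° → normalised to [0°, 360°): 346.092°.

346°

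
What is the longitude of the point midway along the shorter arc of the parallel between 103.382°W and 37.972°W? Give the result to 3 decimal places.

Signed shortest Δλ from -103.382° to -37.972° is +65.410°.
Midpoint longitude = -103.382° + (+65.410°)/2 = -103.382° + 32.705° = -70.677°.

70.677°W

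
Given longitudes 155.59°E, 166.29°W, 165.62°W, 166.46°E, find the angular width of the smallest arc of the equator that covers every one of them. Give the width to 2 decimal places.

38.79°

Sort the longitudes: -166.29°, -165.62°, +155.59°, +166.46°.
Eastward gaps between consecutive values (wrapping around): 0.67°, 321.21°, 10.87°, 27.25°.
Largest gap = 321.21° ⇒ minimal covering band is its complement: 360° − 321.21° = 38.79°.
Band runs from +155.59° eastward to -165.62°, crossing the antimeridian.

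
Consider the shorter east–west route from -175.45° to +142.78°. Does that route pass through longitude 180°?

Naïve |142.78 − -175.45| = 318.23° > 180°, so the shorter arc goes the other way round — across 180°.
Signed shortest Δλ = ((142.78 − -175.45 + 180) mod 360) − 180 = -41.77°.
Going west by 41.77° from -175.45° passes through 180° before reaching +142.78°.

Yes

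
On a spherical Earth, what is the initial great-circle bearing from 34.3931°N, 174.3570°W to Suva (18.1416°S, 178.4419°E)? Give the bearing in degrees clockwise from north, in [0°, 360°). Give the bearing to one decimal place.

188.6°

Δλ = 178.4419 − -174.3570 = 352.7989°; wrapped into (−180°, 180°]: -7.2011°.
θ = atan2( sin Δλ · cos φ₂ , cos φ₁ · sin φ₂ − sin φ₁ · cos φ₂ · cos Δλ )
  = atan2(-0.11912, -0.78949) = -171.420° → normalised to [0°, 360°): 188.580°.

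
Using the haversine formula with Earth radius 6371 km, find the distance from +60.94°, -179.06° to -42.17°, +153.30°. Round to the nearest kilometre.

11735 km

Δλ = 153.30 − -179.06 = 332.36°; wrapped into (−180°, 180°]: -27.64°.
Δφ = -42.17 − 60.94 = -103.11°.
a = sin²(Δφ/2) + cos φ₁ · cos φ₂ · sin²(Δλ/2) = 0.633952.
c = 2·atan2(√a, √(1−a)) = 1.84201 rad → d = 6371·c ≈ 11735.47 km.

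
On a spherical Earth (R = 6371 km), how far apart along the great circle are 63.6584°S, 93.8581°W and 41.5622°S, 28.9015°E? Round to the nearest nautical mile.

Δλ = 28.9015 − -93.8581 = 122.7596°.
Δφ = -41.5622 − -63.6584 = 22.0962°.
a = sin²(Δφ/2) + cos φ₁ · cos φ₂ · sin²(Δλ/2) = 0.292555.
c = 2·atan2(√a, √(1−a)) = 1.14297 rad → d = 6371·c ≈ 7281.89 km ≈ 3931.91 nmi.

3932 nmi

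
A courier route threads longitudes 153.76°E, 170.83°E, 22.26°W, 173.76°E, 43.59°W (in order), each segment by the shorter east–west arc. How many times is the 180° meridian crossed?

3

Leg 1: +153.76° → +170.83°, shortest Δλ = 17.07° (east) — does not cross 180°.
Leg 2: +170.83° → -22.26°, shortest Δλ = 166.91° (east) — crosses 180°.
Leg 3: -22.26° → +173.76°, shortest Δλ = -163.98° (west) — crosses 180°.
Leg 4: +173.76° → -43.59°, shortest Δλ = 142.65° (east) — crosses 180°.
Total crossings: 3.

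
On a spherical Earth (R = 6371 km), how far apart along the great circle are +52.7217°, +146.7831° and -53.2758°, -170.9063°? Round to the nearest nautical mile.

Δλ = -170.9063 − 146.7831 = -317.6894°; wrapped into (−180°, 180°]: 42.3106°.
Δφ = -53.2758 − 52.7217 = -105.9975°.
a = sin²(Δφ/2) + cos φ₁ · cos φ₂ · sin²(Δλ/2) = 0.684970.
c = 2·atan2(√a, √(1−a)) = 1.94974 rad → d = 6371·c ≈ 12421.80 km ≈ 6707.24 nmi.

6707 nmi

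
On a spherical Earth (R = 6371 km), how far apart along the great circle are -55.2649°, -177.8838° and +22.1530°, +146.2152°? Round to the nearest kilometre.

9257 km

Δλ = 146.2152 − -177.8838 = 324.0990°; wrapped into (−180°, 180°]: -35.9010°.
Δφ = 22.1530 − -55.2649 = 77.4179°.
a = sin²(Δφ/2) + cos φ₁ · cos φ₂ · sin²(Δλ/2) = 0.441206.
c = 2·atan2(√a, √(1−a)) = 1.45294 rad → d = 6371·c ≈ 9256.65 km.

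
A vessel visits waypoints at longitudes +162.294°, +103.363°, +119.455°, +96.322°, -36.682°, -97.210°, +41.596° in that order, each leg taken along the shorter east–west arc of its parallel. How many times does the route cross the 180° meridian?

Leg 1: +162.294° → +103.363°, shortest Δλ = -58.931° (west) — does not cross 180°.
Leg 2: +103.363° → +119.455°, shortest Δλ = 16.092° (east) — does not cross 180°.
Leg 3: +119.455° → +96.322°, shortest Δλ = -23.133° (west) — does not cross 180°.
Leg 4: +96.322° → -36.682°, shortest Δλ = -133.004° (west) — does not cross 180°.
Leg 5: -36.682° → -97.210°, shortest Δλ = -60.528° (west) — does not cross 180°.
Leg 6: -97.210° → +41.596°, shortest Δλ = 138.806° (east) — does not cross 180°.
Total crossings: 0.

0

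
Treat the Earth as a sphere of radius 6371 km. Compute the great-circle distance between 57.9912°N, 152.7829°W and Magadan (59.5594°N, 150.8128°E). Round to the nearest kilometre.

Δλ = 150.8128 − -152.7829 = 303.5957°; wrapped into (−180°, 180°]: -56.4043°.
Δφ = 59.5594 − 57.9912 = 1.5682°.
a = sin²(Δφ/2) + cos φ₁ · cos φ₂ · sin²(Δλ/2) = 0.060163.
c = 2·atan2(√a, √(1−a)) = 0.49562 rad → d = 6371·c ≈ 3157.60 km.

3158 km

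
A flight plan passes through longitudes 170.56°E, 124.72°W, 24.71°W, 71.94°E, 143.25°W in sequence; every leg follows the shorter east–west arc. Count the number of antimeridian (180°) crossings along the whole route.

2

Leg 1: +170.56° → -124.72°, shortest Δλ = 64.72° (east) — crosses 180°.
Leg 2: -124.72° → -24.71°, shortest Δλ = 100.01° (east) — does not cross 180°.
Leg 3: -24.71° → +71.94°, shortest Δλ = 96.65° (east) — does not cross 180°.
Leg 4: +71.94° → -143.25°, shortest Δλ = 144.81° (east) — crosses 180°.
Total crossings: 2.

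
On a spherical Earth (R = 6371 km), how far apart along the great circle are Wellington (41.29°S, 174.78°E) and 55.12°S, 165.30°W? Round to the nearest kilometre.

2117 km

Δλ = -165.30 − 174.78 = -340.08°; wrapped into (−180°, 180°]: 19.92°.
Δφ = -55.12 − -41.29 = -13.83°.
a = sin²(Δφ/2) + cos φ₁ · cos φ₂ · sin²(Δλ/2) = 0.027350.
c = 2·atan2(√a, √(1−a)) = 0.33228 rad → d = 6371·c ≈ 2116.96 km.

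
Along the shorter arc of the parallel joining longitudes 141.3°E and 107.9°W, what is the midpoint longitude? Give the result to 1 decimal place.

Signed shortest Δλ from +141.3° to -107.9° is +110.8°.
Midpoint longitude = +141.3° + (+110.8°)/2 = +141.3° + 55.4° = +196.7°.
Normalise into (−180°, 180°]: -163.3°.
(The naïve average (+141.3 + -107.9)/2 = 16.7° is on the wrong side of the globe.)

163.3°W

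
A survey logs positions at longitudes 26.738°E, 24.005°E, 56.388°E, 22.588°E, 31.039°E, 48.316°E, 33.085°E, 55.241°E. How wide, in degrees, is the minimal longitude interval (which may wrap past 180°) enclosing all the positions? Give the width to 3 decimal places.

Sort the longitudes: +22.588°, +24.005°, +26.738°, +31.039°, +33.085°, +48.316°, +55.241°, +56.388°.
Eastward gaps between consecutive values (wrapping around): 1.417°, 2.733°, 4.301°, 2.046°, 15.231°, 6.925°, 1.147°, 326.200°.
Largest gap = 326.200° ⇒ minimal covering band is its complement: 360° − 326.200° = 33.800°.
Band runs from +22.588° eastward to +56.388°.

33.800°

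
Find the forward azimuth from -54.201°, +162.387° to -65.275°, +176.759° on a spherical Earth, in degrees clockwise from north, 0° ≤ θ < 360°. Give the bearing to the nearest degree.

Δλ = 176.759 − 162.387 = 14.372°.
θ = atan2( sin Δλ · cos φ₂ , cos φ₁ · sin φ₂ − sin φ₁ · cos φ₂ · cos Δλ )
  = atan2(0.10382, -0.20269) = 152.878° → normalised to [0°, 360°): 152.878°.

153°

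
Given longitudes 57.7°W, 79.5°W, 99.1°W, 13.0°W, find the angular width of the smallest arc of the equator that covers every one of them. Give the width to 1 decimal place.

Sort the longitudes: -99.1°, -79.5°, -57.7°, -13.0°.
Eastward gaps between consecutive values (wrapping around): 19.6°, 21.8°, 44.7°, 273.9°.
Largest gap = 273.9° ⇒ minimal covering band is its complement: 360° − 273.9° = 86.1°.
Band runs from -99.1° eastward to -13.0°.

86.1°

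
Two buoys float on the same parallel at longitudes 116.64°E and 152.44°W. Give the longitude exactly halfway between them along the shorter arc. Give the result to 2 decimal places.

Signed shortest Δλ from +116.64° to -152.44° is +90.92°.
Midpoint longitude = +116.64° + (+90.92°)/2 = +116.64° + 45.46° = +162.10°.
(The naïve average (+116.64 + -152.44)/2 = -17.9° is on the wrong side of the globe.)

162.10°E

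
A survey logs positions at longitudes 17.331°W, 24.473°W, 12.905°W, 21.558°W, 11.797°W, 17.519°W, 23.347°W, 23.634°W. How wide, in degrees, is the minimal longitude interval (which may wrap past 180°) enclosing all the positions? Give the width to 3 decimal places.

12.676°

Sort the longitudes: -24.473°, -23.634°, -23.347°, -21.558°, -17.519°, -17.331°, -12.905°, -11.797°.
Eastward gaps between consecutive values (wrapping around): 0.839°, 0.287°, 1.789°, 4.039°, 0.188°, 4.426°, 1.108°, 347.324°.
Largest gap = 347.324° ⇒ minimal covering band is its complement: 360° − 347.324° = 12.676°.
Band runs from -24.473° eastward to -11.797°.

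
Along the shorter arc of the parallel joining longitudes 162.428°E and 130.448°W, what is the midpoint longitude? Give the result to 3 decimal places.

Signed shortest Δλ from +162.428° to -130.448° is +67.124°.
Midpoint longitude = +162.428° + (+67.124°)/2 = +162.428° + 33.562° = +195.990°.
Normalise into (−180°, 180°]: -164.010°.
(The naïve average (+162.428 + -130.448)/2 = 15.99° is on the wrong side of the globe.)

164.010°W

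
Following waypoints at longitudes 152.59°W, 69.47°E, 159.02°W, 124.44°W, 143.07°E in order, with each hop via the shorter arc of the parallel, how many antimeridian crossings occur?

3

Leg 1: -152.59° → +69.47°, shortest Δλ = -137.94° (west) — crosses 180°.
Leg 2: +69.47° → -159.02°, shortest Δλ = 131.51° (east) — crosses 180°.
Leg 3: -159.02° → -124.44°, shortest Δλ = 34.58° (east) — does not cross 180°.
Leg 4: -124.44° → +143.07°, shortest Δλ = -92.49° (west) — crosses 180°.
Total crossings: 3.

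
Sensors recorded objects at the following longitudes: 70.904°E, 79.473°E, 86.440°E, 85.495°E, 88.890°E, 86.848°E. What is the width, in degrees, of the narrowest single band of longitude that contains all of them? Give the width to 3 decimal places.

17.986°

Sort the longitudes: +70.904°, +79.473°, +85.495°, +86.440°, +86.848°, +88.890°.
Eastward gaps between consecutive values (wrapping around): 8.569°, 6.022°, 0.945°, 0.408°, 2.042°, 342.014°.
Largest gap = 342.014° ⇒ minimal covering band is its complement: 360° − 342.014° = 17.986°.
Band runs from +70.904° eastward to +88.890°.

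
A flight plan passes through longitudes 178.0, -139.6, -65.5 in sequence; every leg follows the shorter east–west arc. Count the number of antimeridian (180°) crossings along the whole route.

Leg 1: +178.0° → -139.6°, shortest Δλ = 42.4° (east) — crosses 180°.
Leg 2: -139.6° → -65.5°, shortest Δλ = 74.1° (east) — does not cross 180°.
Total crossings: 1.

1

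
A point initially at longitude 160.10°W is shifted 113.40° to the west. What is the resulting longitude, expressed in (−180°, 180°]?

86.50°E

Start at -160.10°; shift −113.40° → -273.50°.
-273.50° lies outside (−180°, 180°]; add 360° → +86.50°.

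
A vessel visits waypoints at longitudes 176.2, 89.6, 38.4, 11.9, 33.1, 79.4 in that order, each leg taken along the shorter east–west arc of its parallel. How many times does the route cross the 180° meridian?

Leg 1: +176.2° → +89.6°, shortest Δλ = -86.6° (west) — does not cross 180°.
Leg 2: +89.6° → +38.4°, shortest Δλ = -51.2° (west) — does not cross 180°.
Leg 3: +38.4° → +11.9°, shortest Δλ = -26.5° (west) — does not cross 180°.
Leg 4: +11.9° → +33.1°, shortest Δλ = 21.2° (east) — does not cross 180°.
Leg 5: +33.1° → +79.4°, shortest Δλ = 46.3° (east) — does not cross 180°.
Total crossings: 0.

0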